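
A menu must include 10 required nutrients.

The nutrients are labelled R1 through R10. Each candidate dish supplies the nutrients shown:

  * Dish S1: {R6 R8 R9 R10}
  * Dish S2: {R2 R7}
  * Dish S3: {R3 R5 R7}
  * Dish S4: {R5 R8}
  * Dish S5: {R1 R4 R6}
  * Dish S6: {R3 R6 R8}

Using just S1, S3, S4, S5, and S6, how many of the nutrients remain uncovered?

1

Union of S1, S3, S4, S5, S6 = {R1, R3, R4, R5, R6, R7, R8, R9, R10}.
Not covered: R2 — 1 nutrient.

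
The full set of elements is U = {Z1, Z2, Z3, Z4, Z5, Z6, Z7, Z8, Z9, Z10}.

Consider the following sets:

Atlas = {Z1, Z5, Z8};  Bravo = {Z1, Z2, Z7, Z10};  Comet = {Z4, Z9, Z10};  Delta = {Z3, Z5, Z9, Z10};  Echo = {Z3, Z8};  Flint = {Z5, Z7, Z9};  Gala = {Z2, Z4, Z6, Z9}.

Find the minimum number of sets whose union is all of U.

4

Atlas, Bravo, Echo, and Gala cover everything between them: the union {Z1, Z2, Z3, Z4, Z5, Z6, Z7, Z8, Z9, Z10} is all of U.
No 3 of the 7 sets cover everything (all 35 combinations miss at least one element), so 4 is optimal.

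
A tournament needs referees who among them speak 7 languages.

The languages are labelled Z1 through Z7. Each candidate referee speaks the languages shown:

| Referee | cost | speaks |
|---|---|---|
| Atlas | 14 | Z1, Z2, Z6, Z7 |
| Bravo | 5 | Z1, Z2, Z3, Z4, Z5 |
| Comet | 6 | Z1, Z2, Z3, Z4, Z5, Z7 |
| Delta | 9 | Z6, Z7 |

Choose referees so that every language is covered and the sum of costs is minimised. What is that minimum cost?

14

Bravo, Delta together cover every language (Bravo ∪ Delta = {Z1, Z2, Z3, Z4, Z5, Z6, Z7}); total cost 5 + 9 = 14.
No covering selection has total cost below 14.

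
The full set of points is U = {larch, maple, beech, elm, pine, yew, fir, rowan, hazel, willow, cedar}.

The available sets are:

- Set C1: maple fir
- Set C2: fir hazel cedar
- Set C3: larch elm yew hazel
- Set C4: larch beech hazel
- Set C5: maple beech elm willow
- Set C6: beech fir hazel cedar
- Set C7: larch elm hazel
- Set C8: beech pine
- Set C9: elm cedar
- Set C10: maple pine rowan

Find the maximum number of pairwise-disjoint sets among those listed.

C1, C4, C9 are pairwise disjoint (C1={maple,fir}; C4={larch,beech,hazel}; C9={elm,cedar}).
Every remaining set overlaps one of these, and no 4 of the listed sets are pairwise disjoint, so 3 is the maximum.

3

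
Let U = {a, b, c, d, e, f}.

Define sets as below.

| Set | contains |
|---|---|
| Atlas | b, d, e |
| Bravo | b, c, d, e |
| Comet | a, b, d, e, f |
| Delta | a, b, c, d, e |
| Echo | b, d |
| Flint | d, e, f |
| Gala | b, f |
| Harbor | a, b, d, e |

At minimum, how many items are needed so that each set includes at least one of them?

The 2 items {b, d} hit every set.
No single item lies in every set, so at least 2 are needed and 2 is optimal.

2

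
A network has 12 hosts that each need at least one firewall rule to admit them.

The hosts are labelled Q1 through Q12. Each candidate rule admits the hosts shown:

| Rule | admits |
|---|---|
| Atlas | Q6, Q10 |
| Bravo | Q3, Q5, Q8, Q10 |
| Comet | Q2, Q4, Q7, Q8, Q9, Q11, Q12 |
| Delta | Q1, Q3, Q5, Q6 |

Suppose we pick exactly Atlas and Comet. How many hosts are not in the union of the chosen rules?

3

Union of Atlas, Comet = {Q2, Q4, Q6, Q7, Q8, Q9, Q10, Q11, Q12}.
Not covered: Q1, Q3, Q5 — 3 hosts.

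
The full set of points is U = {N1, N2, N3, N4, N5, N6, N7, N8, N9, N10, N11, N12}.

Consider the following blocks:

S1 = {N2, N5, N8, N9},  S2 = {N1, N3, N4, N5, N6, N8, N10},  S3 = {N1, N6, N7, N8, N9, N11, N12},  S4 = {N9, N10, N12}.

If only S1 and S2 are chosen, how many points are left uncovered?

Union of S1, S2 = {N1, N2, N3, N4, N5, N6, N8, N9, N10}.
Not covered: N7, N11, N12 — 3 points.

3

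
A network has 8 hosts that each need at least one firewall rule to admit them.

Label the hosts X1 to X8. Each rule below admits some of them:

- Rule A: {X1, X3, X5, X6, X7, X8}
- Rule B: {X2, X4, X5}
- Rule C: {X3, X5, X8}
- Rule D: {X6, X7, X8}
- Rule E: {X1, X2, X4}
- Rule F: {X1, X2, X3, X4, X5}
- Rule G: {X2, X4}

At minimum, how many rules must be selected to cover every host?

2

D and F together: D ∪ F = {X1, X2, X3, X4, X5, X6, X7, X8} — every host is covered.
No single rule has all 8 hosts (the largest, A, has 6), so 2 is optimal.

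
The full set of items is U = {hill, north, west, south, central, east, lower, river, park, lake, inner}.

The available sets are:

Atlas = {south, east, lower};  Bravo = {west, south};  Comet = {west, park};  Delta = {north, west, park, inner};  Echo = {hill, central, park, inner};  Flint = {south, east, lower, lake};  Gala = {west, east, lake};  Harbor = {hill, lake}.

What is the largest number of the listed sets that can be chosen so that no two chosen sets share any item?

3

Atlas, Comet, Harbor are pairwise disjoint (Atlas={south,east,lower}; Comet={west,park}; Harbor={hill,lake}).
Every remaining set overlaps one of these, and no 4 of the listed sets are pairwise disjoint, so 3 is the maximum.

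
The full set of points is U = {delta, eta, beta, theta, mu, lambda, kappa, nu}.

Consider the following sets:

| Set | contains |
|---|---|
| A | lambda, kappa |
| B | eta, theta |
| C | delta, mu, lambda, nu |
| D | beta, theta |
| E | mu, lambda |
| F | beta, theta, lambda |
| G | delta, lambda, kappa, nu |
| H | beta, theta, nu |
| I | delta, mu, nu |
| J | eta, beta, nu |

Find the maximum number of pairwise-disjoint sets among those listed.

A, B, I are pairwise disjoint (A={lambda,kappa}; B={eta,theta}; I={delta,mu,nu}).
Every remaining set overlaps one of these, and no 4 of the listed sets are pairwise disjoint, so 3 is the maximum.

3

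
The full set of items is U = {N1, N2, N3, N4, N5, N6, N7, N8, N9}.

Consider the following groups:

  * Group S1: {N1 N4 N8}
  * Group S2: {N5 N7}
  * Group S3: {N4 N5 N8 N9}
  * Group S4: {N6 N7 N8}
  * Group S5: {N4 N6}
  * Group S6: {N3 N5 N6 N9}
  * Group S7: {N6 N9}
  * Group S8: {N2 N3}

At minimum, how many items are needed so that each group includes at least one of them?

4

The 4 items {N2, N4, N7, N9} hit every group.
The groups S1, S2, S7, S8 are pairwise disjoint, so any hitting set needs a separate item for each — at least 4. Hence 4 is optimal.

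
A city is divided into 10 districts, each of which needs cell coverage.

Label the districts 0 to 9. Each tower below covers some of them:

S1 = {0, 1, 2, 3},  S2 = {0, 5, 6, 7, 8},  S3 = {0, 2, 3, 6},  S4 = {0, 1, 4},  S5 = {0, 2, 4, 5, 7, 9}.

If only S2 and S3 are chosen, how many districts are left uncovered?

Union of S2, S3 = {0, 2, 3, 5, 6, 7, 8}.
Not covered: 1, 4, 9 — 3 districts.

3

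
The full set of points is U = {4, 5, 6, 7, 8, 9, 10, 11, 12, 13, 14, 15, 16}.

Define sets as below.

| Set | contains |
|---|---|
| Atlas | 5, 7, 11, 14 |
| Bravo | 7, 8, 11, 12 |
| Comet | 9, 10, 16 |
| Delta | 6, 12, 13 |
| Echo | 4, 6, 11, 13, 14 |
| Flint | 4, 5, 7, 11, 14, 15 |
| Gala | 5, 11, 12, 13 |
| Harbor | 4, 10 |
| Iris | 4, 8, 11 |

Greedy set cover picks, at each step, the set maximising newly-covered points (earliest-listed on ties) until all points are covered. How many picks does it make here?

Greedy: pick Flint (covers 6 new) → pick Comet (covers 3 new) → pick Delta (covers 3 new) → pick Bravo (covers 1 new). Total picks: 4.

4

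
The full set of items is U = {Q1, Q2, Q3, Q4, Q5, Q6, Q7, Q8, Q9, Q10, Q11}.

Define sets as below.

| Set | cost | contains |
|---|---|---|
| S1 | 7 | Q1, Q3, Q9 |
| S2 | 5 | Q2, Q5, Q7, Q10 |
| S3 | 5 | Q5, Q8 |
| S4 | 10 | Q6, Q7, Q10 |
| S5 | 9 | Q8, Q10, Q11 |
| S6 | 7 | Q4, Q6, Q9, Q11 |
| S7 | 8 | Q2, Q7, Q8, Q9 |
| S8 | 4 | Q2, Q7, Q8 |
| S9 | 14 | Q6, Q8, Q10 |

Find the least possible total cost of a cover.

S1, S2, S6, S8 together cover every item (S1 ∪ S2 ∪ S6 ∪ S8 = {Q1, Q2, Q3, Q4, Q5, Q6, Q7, Q8, Q9, Q10, Q11}); total cost 7 + 5 + 7 + 4 = 23.
No covering selection has total cost below 23.

23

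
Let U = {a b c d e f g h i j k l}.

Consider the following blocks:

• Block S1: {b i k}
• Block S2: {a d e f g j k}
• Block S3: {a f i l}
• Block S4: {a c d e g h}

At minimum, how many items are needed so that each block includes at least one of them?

The 2 items {a, i} hit every block.
The blocks S1, S4 are pairwise disjoint, so any hitting set needs a separate item for each — at least 2. Hence 2 is optimal.

2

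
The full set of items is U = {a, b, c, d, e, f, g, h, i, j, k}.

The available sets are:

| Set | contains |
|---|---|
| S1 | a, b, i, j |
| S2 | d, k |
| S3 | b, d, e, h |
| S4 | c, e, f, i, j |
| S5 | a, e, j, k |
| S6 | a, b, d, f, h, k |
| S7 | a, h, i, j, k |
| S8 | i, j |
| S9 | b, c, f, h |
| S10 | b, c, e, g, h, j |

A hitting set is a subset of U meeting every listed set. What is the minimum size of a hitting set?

3

T = {d, f, j} meets every set (each contains at least one member of T), and |T| = 3.
The sets S2, S8, S9 are pairwise disjoint, so any hitting set needs a separate item for each — at least 3. Hence 3 is optimal.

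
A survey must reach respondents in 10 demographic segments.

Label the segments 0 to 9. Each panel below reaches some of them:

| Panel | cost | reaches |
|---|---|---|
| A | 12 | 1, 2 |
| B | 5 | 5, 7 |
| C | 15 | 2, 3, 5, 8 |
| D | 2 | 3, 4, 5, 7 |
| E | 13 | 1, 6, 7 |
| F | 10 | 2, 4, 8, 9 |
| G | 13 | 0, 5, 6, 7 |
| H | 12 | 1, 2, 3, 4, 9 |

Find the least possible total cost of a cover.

35

F, G, H together cover every segment (F ∪ G ∪ H = {0, 1, 2, 3, 4, 5, 6, 7, 8, 9}); total cost 10 + 13 + 12 = 35.
The greedy pick D, F, E, G costs 38; no covering selection beats 35.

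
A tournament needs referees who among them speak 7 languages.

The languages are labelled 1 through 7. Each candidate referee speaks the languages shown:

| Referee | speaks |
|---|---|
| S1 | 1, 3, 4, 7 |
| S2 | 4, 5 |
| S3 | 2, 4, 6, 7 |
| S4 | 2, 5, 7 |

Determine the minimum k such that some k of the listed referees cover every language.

3

Take {S1, S3, S4}. Their union is {1, 2, 3, 4, 5, 6, 7}, which is all 7 languages.
Only S1 contains 1, so S1 is forced; the remaining 3 languages need at least 2 more referees (each remaining referee adds at most 2) — so at least 3 referees are needed, and 3 is optimal.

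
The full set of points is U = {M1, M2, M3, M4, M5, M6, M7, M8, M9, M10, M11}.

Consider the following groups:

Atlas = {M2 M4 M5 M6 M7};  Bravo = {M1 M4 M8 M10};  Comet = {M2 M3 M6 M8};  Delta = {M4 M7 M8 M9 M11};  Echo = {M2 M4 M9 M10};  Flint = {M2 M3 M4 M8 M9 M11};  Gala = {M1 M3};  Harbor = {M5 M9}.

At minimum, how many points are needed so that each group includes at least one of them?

3

H = {M3, M4, M5} meets every group (each contains at least one member of H), and |H| = 3.
No choice of 2 points meets every group, so 3 is the minimum.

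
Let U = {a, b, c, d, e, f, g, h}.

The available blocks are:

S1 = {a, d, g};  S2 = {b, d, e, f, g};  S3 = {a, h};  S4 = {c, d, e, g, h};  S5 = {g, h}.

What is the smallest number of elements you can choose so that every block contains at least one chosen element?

The 2 elements {a, g} hit every block.
The blocks S2, S3 are pairwise disjoint, so any hitting set needs a separate element for each — at least 2. Hence 2 is optimal.

2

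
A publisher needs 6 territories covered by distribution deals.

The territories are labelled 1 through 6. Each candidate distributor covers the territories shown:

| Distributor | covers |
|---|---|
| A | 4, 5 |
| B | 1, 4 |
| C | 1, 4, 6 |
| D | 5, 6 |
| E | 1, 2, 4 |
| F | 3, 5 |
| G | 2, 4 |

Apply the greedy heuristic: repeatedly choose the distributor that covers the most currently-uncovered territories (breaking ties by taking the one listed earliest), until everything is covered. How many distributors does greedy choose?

Greedy: pick C (covers 3 new) → pick F (covers 2 new) → pick E (covers 1 new). Total picks: 3.

3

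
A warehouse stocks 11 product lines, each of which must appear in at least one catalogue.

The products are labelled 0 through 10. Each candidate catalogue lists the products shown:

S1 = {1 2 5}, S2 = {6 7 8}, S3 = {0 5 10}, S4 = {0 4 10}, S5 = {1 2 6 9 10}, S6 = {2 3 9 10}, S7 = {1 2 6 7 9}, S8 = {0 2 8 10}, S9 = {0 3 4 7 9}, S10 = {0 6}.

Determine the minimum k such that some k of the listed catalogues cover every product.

4

S2 and S3 and S5 and S9 together: S2 ∪ S3 ∪ S5 ∪ S9 = {0, 1, 2, 3, 4, 5, 6, 7, 8, 9, 10} — every product is covered.
No 3 of the 10 catalogues cover everything (all 120 combinations miss at least one product), so 4 is optimal.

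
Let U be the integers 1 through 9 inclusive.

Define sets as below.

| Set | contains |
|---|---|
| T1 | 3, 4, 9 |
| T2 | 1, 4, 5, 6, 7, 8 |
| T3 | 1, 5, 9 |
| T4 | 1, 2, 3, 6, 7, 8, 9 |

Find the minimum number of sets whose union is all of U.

T2 and T4 together: T2 ∪ T4 = {1, 2, 3, 4, 5, 6, 7, 8, 9} — every item is covered.
No single set has all 9 items (the largest, T4, has 7), so 2 is optimal.

2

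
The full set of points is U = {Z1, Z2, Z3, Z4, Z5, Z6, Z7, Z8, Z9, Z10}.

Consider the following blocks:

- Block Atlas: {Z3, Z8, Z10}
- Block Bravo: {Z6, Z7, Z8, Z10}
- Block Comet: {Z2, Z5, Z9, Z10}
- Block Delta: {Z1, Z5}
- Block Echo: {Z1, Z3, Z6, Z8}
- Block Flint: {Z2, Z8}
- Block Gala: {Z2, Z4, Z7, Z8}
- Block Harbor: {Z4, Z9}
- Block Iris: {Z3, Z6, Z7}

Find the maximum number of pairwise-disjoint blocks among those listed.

4

Delta, Flint, Harbor, Iris are pairwise disjoint (Delta={Z1,Z5}; Flint={Z2,Z8}; Harbor={Z4,Z9}; Iris={Z3,Z6,Z7}).
Every remaining block overlaps one of these, and no 5 of the listed blocks are pairwise disjoint, so 4 is the maximum.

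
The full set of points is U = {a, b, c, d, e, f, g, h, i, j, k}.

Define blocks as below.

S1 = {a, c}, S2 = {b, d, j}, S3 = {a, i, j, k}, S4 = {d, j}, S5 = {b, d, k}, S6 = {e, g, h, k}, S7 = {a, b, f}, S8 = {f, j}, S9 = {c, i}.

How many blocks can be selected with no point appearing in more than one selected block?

4

S4, S6, S7, S9 are pairwise disjoint (S4={d,j}; S6={e,g,h,k}; S7={a,b,f}; S9={c,i}).
Every remaining block overlaps one of these, and no 5 of the listed blocks are pairwise disjoint, so 4 is the maximum.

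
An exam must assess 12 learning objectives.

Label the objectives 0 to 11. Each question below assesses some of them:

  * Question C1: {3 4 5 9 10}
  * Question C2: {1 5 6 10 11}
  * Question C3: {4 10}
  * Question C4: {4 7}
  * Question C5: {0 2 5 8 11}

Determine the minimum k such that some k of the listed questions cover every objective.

4

C1 and C2 and C4 and C5 together: C1 ∪ C2 ∪ C4 ∪ C5 = {0, 1, 2, 3, 4, 5, 6, 7, 8, 9, 10, 11} — every objective is covered.
Only C2 contains 1, so C2 is forced; the remaining 7 objectives need at least 3 more questions (each remaining question adds at most 3) — so at least 4 questions are needed, and 4 is optimal.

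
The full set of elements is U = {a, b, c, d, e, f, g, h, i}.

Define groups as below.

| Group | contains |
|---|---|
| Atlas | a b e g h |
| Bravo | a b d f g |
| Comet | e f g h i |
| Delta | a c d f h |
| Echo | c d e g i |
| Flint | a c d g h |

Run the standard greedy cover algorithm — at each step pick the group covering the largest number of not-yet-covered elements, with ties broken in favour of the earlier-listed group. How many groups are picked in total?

Greedy: pick Atlas (covers 5 new) → pick Delta (covers 3 new) → pick Comet (covers 1 new). Total picks: 3.

3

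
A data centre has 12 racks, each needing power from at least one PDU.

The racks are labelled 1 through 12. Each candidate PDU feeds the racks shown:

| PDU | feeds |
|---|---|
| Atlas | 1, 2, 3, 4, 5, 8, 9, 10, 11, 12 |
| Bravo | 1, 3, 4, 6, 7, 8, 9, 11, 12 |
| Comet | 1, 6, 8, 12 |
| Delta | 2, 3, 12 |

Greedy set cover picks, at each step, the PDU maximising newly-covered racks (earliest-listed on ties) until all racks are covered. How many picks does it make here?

Greedy: pick Atlas (covers 10 new) → pick Bravo (covers 2 new). Total picks: 2.

2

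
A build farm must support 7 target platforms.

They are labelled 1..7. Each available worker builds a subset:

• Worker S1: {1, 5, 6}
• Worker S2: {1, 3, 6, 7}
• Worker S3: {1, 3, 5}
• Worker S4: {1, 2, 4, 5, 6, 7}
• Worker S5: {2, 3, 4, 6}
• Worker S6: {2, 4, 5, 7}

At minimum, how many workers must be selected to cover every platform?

2

Take {S3, S4}. Their union is {1, 2, 3, 4, 5, 6, 7}, which is all 7 platforms.
No single worker has all 7 platforms (the largest, S4, has 6), so 2 is optimal.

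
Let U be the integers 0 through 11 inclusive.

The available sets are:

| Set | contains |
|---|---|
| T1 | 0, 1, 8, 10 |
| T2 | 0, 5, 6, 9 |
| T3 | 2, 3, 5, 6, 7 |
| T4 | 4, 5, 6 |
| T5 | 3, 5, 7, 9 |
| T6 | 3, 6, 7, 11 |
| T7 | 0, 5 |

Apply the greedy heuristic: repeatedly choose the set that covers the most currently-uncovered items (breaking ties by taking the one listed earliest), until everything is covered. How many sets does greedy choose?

Greedy: pick T3 (covers 5 new) → pick T1 (covers 4 new) → pick T2 (covers 1 new) → pick T4 (covers 1 new) → pick T6 (covers 1 new). Total picks: 5.

5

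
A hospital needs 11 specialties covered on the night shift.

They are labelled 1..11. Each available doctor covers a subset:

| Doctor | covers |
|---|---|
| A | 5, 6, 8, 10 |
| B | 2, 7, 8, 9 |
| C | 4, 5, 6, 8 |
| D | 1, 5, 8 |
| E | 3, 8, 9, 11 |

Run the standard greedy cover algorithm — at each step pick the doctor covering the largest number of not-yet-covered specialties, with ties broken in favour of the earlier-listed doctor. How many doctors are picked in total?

5

Greedy: pick A (covers 4 new) → pick B (covers 3 new) → pick E (covers 2 new) → pick C (covers 1 new) → pick D (covers 1 new). Total picks: 5.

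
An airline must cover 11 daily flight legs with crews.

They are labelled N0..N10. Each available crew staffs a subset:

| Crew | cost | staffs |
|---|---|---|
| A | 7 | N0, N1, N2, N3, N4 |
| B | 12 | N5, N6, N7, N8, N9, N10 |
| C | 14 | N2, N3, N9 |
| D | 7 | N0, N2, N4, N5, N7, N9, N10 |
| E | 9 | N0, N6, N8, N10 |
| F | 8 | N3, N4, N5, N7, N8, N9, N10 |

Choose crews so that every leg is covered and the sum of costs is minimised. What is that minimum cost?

19

A, B together cover every leg (A ∪ B = {N0, N1, N2, N3, N4, N5, N6, N7, N8, N9, N10}); total cost 7 + 12 = 19.
The greedy pick D, A, E costs 23; no covering selection beats 19.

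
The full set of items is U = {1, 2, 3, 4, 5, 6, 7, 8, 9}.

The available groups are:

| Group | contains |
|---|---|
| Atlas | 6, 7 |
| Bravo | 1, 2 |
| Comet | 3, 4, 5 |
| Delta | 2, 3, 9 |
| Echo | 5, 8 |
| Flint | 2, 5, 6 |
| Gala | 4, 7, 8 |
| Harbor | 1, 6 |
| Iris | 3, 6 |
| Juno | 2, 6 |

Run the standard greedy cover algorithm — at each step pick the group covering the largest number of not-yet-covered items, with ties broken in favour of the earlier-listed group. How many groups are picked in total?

Greedy: pick Comet (covers 3 new) → pick Atlas (covers 2 new) → pick Bravo (covers 2 new) → pick Delta (covers 1 new) → pick Echo (covers 1 new). Total picks: 5.
(The true minimum cover uses only 4 groups, so greedy is not optimal here.)

5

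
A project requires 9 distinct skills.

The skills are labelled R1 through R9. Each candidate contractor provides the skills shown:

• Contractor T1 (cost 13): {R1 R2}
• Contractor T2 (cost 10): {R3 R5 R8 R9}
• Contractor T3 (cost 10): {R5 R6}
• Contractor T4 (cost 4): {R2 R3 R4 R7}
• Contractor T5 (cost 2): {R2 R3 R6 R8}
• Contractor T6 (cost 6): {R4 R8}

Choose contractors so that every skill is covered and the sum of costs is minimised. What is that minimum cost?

29

T1, T2, T4, T5 together cover every skill (T1 ∪ T2 ∪ T4 ∪ T5 = {R1, R2, R3, R4, R5, R6, R7, R8, R9}); total cost 13 + 10 + 4 + 2 = 29.
No covering selection has total cost below 29.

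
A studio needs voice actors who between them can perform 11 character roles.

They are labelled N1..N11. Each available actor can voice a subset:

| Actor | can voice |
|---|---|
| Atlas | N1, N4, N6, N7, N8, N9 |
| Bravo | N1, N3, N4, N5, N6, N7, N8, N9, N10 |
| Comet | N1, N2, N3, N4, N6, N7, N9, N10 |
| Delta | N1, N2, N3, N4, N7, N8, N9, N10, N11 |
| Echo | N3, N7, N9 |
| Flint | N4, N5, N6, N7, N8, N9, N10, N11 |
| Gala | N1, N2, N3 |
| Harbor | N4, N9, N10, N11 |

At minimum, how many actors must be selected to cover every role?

2

Take {Flint, Gala}. Their union is {N1, N2, N3, N4, N5, N6, N7, N8, N9, N10, N11}, which is all 11 roles.
No single actor has all 11 roles (the largest, Bravo, has 9), so 2 is optimal.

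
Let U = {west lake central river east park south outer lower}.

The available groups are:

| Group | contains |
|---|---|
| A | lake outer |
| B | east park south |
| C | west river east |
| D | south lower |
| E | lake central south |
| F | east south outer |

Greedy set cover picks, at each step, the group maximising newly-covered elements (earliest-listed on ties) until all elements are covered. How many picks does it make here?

5

Greedy: pick B (covers 3 new) → pick A (covers 2 new) → pick C (covers 2 new) → pick D (covers 1 new) → pick E (covers 1 new). Total picks: 5.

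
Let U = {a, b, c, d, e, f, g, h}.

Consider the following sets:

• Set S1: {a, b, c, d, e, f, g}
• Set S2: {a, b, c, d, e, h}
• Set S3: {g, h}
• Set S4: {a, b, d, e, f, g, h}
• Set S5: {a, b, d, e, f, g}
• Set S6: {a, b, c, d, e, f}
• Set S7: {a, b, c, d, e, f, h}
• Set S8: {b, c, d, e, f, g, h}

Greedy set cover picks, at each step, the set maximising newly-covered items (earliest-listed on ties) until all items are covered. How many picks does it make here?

2

Greedy: pick S1 (covers 7 new) → pick S2 (covers 1 new). Total picks: 2.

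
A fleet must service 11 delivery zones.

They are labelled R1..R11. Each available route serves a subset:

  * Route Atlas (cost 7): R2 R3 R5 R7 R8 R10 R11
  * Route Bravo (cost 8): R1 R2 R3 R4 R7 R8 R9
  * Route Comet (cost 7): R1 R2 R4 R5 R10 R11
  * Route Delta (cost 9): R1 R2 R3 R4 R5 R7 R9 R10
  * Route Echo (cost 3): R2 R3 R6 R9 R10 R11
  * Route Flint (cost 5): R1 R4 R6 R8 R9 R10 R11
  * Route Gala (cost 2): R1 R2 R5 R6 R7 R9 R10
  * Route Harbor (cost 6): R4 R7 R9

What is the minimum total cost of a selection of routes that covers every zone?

Echo, Flint, Gala together cover every zone (Echo ∪ Flint ∪ Gala = {R1, R2, R3, R4, R5, R6, R7, R8, R9, R10, R11}); total cost 3 + 5 + 2 = 10.
No covering selection has total cost below 10.

10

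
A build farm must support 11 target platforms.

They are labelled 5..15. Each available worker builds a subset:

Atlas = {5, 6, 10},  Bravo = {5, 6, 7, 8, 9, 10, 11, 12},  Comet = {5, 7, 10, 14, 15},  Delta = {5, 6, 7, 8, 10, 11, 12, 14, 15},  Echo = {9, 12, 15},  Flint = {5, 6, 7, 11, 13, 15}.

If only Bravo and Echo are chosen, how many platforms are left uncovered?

2

Union of Bravo, Echo = {5, 6, 7, 8, 9, 10, 11, 12, 15}.
Not covered: 13, 14 — 2 platforms.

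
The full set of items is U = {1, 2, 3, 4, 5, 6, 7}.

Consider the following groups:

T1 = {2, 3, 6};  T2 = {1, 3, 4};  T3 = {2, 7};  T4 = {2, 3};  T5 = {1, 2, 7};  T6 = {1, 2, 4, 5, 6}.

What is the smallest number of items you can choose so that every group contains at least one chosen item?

2

Take H = {2, 4}. Each listed group contains at least one of these, so H is a hitting set of size 2.
The groups T2, T3 are pairwise disjoint, so any hitting set needs a separate item for each — at least 2. Hence 2 is optimal.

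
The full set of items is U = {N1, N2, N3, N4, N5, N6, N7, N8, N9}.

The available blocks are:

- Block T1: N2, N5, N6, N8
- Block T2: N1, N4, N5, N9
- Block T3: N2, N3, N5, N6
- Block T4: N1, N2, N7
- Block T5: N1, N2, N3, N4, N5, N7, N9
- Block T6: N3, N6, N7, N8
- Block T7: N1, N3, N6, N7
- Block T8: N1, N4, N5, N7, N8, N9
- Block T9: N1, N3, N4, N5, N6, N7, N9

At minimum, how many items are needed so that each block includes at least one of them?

2

The 2 items {N1, N6} hit every block.
The blocks T2, T6 are pairwise disjoint, so any hitting set needs a separate item for each — at least 2. Hence 2 is optimal.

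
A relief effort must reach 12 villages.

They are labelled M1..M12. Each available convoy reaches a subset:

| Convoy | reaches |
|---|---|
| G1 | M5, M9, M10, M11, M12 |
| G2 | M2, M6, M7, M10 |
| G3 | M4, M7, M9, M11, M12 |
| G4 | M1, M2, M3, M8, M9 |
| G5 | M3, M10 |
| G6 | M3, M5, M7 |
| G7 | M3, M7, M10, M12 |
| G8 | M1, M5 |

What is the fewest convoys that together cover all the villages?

G1 and G2 and G3 and G4 together: G1 ∪ G2 ∪ G3 ∪ G4 = {M1, M2, M3, M4, M5, M6, M7, M8, M9, M10, M11, M12} — every village is covered.
No 3 of the 8 convoys cover everything (all 56 combinations miss at least one village), so 4 is optimal.

4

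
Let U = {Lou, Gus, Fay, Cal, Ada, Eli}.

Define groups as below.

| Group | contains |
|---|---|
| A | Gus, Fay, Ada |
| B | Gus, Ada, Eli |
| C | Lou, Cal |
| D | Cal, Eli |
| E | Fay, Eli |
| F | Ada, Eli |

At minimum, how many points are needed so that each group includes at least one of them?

3

The 3 points {Lou, Gus, Eli} hit every group.
No choice of 2 points meets every group, so 3 is the minimum.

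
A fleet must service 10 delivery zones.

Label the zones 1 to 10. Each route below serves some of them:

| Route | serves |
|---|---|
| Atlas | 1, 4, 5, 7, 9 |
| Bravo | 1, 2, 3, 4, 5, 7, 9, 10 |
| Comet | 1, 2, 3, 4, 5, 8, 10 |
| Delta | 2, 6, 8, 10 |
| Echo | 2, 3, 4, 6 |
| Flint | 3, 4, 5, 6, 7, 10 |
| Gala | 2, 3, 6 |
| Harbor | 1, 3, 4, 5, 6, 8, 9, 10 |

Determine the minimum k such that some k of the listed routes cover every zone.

Bravo and Delta together: Bravo ∪ Delta = {1, 2, 3, 4, 5, 6, 7, 8, 9, 10} — every zone is covered.
No single route has all 10 zones (the largest, Bravo, has 8), so 2 is optimal.

2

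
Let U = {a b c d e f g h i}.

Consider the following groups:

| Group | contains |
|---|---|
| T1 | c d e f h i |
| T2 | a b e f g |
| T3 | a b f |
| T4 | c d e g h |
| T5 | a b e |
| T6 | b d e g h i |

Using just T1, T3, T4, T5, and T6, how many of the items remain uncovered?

0

Union of T1, T3, T4, T5, T6 = {a, b, c, d, e, f, g, h, i} — that's every item, so 0 are uncovered.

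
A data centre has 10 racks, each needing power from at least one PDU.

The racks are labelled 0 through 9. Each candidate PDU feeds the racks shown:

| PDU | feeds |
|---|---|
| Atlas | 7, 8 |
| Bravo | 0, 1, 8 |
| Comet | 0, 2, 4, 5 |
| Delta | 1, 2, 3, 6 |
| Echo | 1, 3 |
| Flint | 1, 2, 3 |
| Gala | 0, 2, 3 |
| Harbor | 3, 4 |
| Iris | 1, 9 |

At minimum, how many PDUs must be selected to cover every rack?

Take {Atlas, Comet, Delta, Iris}. Their union is {0, 1, 2, 3, 4, 5, 6, 7, 8, 9}, which is all 10 racks.
No 3 of the 9 PDUs cover everything (all 84 combinations miss at least one rack), so 4 is optimal.

4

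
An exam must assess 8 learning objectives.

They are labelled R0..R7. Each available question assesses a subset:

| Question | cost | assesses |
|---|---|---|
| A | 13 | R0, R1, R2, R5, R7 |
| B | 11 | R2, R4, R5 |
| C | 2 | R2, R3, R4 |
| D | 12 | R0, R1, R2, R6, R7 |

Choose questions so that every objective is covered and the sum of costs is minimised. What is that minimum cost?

B, C, D together cover every objective (B ∪ C ∪ D = {R0, R1, R2, R3, R4, R5, R6, R7}); total cost 11 + 2 + 12 = 25.
No covering selection has total cost below 25.

25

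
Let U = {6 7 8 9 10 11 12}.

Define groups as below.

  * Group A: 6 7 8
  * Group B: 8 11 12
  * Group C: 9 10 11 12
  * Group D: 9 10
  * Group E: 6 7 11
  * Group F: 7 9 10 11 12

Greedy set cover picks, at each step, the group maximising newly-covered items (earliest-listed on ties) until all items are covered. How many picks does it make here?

Greedy: pick F (covers 5 new) → pick A (covers 2 new). Total picks: 2.

2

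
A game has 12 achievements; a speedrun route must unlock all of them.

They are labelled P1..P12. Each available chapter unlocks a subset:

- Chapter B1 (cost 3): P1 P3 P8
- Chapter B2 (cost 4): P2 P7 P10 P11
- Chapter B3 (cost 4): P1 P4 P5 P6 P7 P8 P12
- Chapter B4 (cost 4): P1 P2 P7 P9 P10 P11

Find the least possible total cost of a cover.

11

B1, B3, B4 together cover every achievement (B1 ∪ B3 ∪ B4 = {P1, P2, P3, P4, P5, P6, P7, P8, P9, P10, P11, P12}); total cost 3 + 4 + 4 = 11.
No covering selection has total cost below 11.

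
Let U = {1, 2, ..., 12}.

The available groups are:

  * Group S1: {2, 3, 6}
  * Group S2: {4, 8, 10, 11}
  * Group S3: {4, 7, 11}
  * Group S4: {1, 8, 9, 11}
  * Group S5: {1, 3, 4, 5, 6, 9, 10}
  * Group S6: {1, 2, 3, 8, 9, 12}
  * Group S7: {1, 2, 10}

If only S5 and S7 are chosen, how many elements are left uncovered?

Union of S5, S7 = {1, 2, 3, 4, 5, 6, 9, 10}.
Not covered: 7, 8, 11, 12 — 4 elements.

4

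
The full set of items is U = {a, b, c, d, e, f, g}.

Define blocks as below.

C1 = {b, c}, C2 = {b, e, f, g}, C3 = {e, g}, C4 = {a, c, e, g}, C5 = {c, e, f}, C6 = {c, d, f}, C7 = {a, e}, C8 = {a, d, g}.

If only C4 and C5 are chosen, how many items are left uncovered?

Union of C4, C5 = {a, c, e, f, g}.
Not covered: b, d — 2 items.

2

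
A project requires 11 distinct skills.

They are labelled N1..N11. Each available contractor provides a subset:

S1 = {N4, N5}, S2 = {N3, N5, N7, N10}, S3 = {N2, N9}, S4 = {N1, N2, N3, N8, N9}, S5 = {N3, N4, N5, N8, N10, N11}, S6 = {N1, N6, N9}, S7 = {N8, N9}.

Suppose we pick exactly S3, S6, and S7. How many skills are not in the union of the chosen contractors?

Union of S3, S6, S7 = {N1, N2, N6, N8, N9}.
Not covered: N3, N4, N5, N7, N10, N11 — 6 skills.

6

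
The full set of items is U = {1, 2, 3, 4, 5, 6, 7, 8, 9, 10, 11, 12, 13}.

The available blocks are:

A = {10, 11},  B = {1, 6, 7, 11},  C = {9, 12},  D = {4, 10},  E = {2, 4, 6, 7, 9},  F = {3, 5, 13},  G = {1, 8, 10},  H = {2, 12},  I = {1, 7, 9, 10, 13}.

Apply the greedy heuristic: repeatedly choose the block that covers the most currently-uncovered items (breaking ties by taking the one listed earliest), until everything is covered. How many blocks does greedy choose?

5

Greedy: pick E (covers 5 new) → pick F (covers 3 new) → pick G (covers 3 new) → pick A (covers 1 new) → pick C (covers 1 new). Total picks: 5.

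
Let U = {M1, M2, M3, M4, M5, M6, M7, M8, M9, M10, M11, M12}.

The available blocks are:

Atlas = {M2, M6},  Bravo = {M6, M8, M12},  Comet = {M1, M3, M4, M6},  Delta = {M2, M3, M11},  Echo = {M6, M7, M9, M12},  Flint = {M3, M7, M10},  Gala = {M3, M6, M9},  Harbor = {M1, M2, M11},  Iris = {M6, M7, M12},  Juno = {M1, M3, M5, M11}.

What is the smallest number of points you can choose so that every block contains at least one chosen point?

The 3 points {M6, M10, M11} hit every block.
The blocks Bravo, Flint, Harbor are pairwise disjoint, so any hitting set needs a separate point for each — at least 3. Hence 3 is optimal.

3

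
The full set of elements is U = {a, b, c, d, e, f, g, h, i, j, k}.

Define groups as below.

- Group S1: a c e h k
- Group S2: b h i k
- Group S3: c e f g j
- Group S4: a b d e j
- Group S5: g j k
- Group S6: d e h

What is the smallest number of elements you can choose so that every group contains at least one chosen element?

2

The 2 elements {h, j} hit every group.
The groups S2, S3 are pairwise disjoint, so any hitting set needs a separate element for each — at least 2. Hence 2 is optimal.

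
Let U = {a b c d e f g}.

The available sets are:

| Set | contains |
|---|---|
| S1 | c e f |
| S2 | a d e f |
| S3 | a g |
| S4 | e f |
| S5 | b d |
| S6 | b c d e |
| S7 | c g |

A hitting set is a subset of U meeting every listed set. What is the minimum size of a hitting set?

The 3 elements {b, f, g} hit every set.
The sets S3, S4, S5 are pairwise disjoint, so any hitting set needs a separate element for each — at least 3. Hence 3 is optimal.

3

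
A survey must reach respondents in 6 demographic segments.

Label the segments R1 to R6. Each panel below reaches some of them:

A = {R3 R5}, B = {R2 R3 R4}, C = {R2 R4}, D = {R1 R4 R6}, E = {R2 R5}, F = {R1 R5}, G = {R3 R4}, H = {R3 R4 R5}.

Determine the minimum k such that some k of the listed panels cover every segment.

3

D and E and G together: D ∪ E ∪ G = {R1, R2, R3, R4, R5, R6} — every segment is covered.
Only D contains R6, so D is forced; the remaining 3 segments need at least 2 more panels (each remaining panel adds at most 2) — so at least 3 panels are needed, and 3 is optimal.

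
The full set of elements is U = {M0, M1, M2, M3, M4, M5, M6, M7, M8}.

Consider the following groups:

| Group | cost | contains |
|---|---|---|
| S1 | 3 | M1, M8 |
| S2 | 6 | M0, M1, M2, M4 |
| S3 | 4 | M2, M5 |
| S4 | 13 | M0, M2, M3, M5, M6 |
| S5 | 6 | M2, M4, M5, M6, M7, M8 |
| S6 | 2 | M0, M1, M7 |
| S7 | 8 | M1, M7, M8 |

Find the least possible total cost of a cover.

S4, S5, S6 together cover every element (S4 ∪ S5 ∪ S6 = {M0, M1, M2, M3, M4, M5, M6, M7, M8}); total cost 13 + 6 + 2 = 21.
No covering selection has total cost below 21.

21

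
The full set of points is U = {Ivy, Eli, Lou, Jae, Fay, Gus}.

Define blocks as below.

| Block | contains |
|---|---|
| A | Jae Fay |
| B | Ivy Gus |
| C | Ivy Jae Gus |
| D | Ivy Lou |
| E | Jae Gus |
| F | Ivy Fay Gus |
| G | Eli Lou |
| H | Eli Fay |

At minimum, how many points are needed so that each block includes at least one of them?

3

T = {Lou, Fay, Gus} meets every block (each contains at least one member of T), and |T| = 3.
The blocks A, B, G are pairwise disjoint, so any hitting set needs a separate point for each — at least 3. Hence 3 is optimal.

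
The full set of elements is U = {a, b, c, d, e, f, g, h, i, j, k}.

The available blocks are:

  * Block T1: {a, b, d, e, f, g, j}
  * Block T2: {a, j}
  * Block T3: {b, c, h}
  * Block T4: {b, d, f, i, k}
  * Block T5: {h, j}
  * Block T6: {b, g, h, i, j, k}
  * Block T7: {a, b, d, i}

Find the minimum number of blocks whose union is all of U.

Take {T1, T3, T4}. Their union is {a, b, c, d, e, f, g, h, i, j, k}, which is all 11 elements.
Only T3 contains c, so T3 is forced; the remaining 8 elements need at least 2 more blocks (each remaining block adds at most 6) — so at least 3 blocks are needed, and 3 is optimal.

3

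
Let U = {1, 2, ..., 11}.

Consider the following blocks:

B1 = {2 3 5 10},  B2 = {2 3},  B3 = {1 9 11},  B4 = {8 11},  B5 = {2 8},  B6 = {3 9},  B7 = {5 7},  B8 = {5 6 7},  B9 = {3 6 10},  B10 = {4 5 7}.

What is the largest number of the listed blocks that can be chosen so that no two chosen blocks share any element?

B3, B5, B9, B10 are pairwise disjoint (B3={1,9,11}; B5={2,8}; B9={3,6,10}; B10={4,5,7}).
Every remaining block overlaps one of these, and no 5 of the listed blocks are pairwise disjoint, so 4 is the maximum.

4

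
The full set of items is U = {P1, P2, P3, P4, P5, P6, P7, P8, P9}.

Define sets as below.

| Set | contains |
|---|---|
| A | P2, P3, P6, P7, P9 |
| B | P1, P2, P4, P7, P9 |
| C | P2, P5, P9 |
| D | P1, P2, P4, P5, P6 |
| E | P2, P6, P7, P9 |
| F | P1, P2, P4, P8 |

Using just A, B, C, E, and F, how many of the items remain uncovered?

Union of A, B, C, E, F = {P1, P2, P3, P4, P5, P6, P7, P8, P9} — that's every item, so 0 are uncovered.

0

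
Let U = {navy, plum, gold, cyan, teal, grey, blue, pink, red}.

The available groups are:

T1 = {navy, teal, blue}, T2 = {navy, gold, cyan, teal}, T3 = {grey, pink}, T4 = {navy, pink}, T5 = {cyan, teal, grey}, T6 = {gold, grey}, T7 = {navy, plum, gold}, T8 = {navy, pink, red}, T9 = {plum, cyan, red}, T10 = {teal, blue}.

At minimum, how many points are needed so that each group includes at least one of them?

H = {navy, grey, blue, red} meets every group (each contains at least one member of H), and |H| = 4.
The groups T4, T6, T9, T10 are pairwise disjoint, so any hitting set needs a separate point for each — at least 4. Hence 4 is optimal.

4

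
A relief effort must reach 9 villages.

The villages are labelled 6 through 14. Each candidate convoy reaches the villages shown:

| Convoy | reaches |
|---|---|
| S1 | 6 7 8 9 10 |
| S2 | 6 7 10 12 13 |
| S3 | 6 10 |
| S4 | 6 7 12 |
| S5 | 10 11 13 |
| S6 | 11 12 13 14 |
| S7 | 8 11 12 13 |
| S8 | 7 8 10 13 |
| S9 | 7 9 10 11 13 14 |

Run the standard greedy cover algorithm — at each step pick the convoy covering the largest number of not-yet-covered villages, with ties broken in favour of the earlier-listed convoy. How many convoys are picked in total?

Greedy: pick S9 (covers 6 new) → pick S1 (covers 2 new) → pick S2 (covers 1 new). Total picks: 3.
(The true minimum cover uses only 2 convoys, so greedy is not optimal here.)

3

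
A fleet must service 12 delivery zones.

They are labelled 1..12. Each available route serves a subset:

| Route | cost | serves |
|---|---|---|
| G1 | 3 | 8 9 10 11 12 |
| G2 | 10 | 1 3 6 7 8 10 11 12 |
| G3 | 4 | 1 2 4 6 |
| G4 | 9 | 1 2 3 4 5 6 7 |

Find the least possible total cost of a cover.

G1, G4 together cover every zone (G1 ∪ G4 = {1, 2, 3, 4, 5, 6, 7, 8, 9, 10, 11, 12}); total cost 3 + 9 = 12.
The greedy pick G1, G3, G4 costs 16; no covering selection beats 12.

12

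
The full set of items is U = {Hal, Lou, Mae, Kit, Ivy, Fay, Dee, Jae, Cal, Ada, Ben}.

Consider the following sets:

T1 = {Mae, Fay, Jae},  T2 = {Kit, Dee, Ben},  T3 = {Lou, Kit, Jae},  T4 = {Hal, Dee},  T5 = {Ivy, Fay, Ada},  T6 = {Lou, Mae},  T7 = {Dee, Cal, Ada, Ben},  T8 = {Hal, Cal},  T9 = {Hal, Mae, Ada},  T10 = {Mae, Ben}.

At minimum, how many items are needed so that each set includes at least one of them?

Take H = {Hal, Lou, Fay, Ben}. Each listed set contains at least one of these, so H is a hitting set of size 4.
The sets T2, T5, T6, T8 are pairwise disjoint, so any hitting set needs a separate item for each — at least 4. Hence 4 is optimal.

4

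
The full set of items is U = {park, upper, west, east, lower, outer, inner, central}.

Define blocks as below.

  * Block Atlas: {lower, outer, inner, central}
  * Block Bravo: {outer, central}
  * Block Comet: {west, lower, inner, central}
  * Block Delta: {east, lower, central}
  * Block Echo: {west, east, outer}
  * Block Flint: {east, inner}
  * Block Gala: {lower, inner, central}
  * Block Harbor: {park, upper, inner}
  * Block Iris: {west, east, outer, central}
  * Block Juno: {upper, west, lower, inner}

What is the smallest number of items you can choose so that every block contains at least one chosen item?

The 3 items {lower, outer, inner} hit every block.
No choice of 2 items meets every block, so 3 is the minimum.

3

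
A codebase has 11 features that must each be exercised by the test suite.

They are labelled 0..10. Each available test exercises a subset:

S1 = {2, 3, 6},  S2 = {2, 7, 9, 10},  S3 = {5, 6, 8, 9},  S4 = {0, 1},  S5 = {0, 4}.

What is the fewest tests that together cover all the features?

Take {S1, S2, S3, S4, S5}. Their union is {0, 1, 2, 3, 4, 5, 6, 7, 8, 9, 10}, which is all 11 features.
No 4 of the 5 tests cover everything (all 5 combinations miss at least one feature), so 5 is optimal.

5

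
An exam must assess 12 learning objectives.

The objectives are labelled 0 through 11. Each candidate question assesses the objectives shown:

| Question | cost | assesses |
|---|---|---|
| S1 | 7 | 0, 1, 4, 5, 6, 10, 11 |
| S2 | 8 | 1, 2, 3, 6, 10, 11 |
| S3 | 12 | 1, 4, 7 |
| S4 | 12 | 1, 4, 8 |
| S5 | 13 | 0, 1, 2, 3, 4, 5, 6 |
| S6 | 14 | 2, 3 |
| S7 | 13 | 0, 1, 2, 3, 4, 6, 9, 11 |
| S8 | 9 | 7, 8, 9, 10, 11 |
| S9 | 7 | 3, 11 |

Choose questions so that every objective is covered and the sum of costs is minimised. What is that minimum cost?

22

S5, S8 together cover every objective (S5 ∪ S8 = {0, 1, 2, 3, 4, 5, 6, 7, 8, 9, 10, 11}); total cost 13 + 9 = 22.
The greedy pick S1, S8, S2 costs 24; no covering selection beats 22.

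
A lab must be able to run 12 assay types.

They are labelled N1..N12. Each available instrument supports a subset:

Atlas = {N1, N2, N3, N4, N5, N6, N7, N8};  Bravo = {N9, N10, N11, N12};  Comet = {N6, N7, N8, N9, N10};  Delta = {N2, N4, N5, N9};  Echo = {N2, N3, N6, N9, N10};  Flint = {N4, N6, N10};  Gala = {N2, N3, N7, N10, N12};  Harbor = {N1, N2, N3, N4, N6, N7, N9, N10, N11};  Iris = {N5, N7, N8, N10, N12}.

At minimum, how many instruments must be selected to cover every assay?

Take {Atlas, Bravo}. Their union is {N1, N2, N3, N4, N5, N6, N7, N8, N9, N10, N11, N12}, which is all 12 assays.
No single instrument has all 12 assays (the largest, Harbor, has 9), so 2 is optimal.

2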